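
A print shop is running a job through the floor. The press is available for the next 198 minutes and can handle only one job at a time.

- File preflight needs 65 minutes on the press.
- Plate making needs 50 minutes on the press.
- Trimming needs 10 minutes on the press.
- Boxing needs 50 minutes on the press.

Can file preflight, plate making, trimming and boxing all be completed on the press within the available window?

Running back to back, the jobs need 65 + 50 + 10 + 50 = 175 minutes on the press.
Since 175 ≤ 198, they fit within the window.

Yes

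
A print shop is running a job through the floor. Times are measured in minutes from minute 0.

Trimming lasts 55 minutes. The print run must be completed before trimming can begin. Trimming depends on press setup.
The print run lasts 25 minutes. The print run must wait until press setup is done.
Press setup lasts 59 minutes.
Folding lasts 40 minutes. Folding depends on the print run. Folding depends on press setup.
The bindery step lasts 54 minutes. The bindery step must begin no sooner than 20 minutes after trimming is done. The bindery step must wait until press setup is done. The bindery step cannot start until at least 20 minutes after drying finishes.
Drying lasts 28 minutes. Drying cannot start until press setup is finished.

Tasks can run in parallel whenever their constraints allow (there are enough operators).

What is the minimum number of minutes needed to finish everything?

Press setup can start immediately at minute 0; it finishes at minute 59.
Drying waits on press setup (finishes minute 59), so it starts at minute 59 and finishes at 59 + 28 = minute 87.
The print run waits on press setup (finishes minute 59), so it starts at minute 59 and finishes at 59 + 25 = minute 84.
Folding needs all of the print run (finishes minute 84); press setup (finishes minute 59). That puts its earliest start at minute 84; it finishes at 84 + 40 = minute 124.
Trimming needs all of the print run (finishes minute 84); press setup (finishes minute 59). That puts its earliest start at minute 84; it finishes at 84 + 55 = minute 139.
The bindery step needs all of trimming (finishes minute 139, plus 20-minute gap → minute 159); press setup (finishes minute 59); drying (finishes minute 87, plus 20-minute gap → minute 107). That puts its earliest start at minute 159; it finishes at 159 + 54 = minute 213.
All tasks are finished once the last one completes. Finish times: Press setup at 59, The print run at 84, Drying at 87, Trimming at 139, Folding at 124, The bindery step at 213. The latest is minute 213.

213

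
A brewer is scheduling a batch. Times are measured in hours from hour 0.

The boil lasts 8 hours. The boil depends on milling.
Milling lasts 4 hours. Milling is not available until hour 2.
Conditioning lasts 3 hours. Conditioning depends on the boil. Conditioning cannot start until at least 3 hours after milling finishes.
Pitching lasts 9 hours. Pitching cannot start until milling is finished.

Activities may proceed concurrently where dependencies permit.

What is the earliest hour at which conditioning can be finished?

17

After its own release at hour 2, milling can start at hour 2 and finishes at hour 6.
The boil cannot begin until milling (finishes hour 6). It runs from hour 6 to 6 + 8 = hour 14.
Conditioning cannot start until the boil (finishes hour 14); milling (finishes hour 6, plus 3-hour gap → hour 9). The controlling bound is hour 14, so conditioning finishes at 14 + 3 = hour 17.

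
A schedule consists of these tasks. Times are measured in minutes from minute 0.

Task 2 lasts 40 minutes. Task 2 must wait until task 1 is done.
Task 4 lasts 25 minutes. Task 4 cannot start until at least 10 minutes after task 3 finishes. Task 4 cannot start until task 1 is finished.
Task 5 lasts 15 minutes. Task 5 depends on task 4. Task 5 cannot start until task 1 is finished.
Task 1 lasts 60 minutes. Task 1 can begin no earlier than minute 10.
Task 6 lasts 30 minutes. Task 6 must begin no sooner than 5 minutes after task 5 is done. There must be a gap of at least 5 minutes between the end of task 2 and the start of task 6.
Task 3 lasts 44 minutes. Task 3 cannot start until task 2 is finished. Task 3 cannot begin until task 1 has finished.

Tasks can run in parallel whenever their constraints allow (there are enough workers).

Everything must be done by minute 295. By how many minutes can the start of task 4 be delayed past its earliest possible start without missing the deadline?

56

After its own release at minute 10, task 1 can start at minute 10 and finishes at minute 70.
After task 1 (finishes minute 70), task 2 can start at minute 70 and finishes at minute 110.
Task 3 needs all of task 2 (finishes minute 110); task 1 (finishes minute 70). That puts its earliest start at minute 110; it finishes at 110 + 44 = minute 154.
Task 4 needs all of task 3 (finishes minute 154, plus 10-minute gap → minute 164); task 1 (finishes minute 70). That puts its earliest start at minute 164; it finishes at 164 + 25 = minute 189.

Working backward from the deadline:
To finish by minute 295, task 6 (duration 30) must start no later than minute 265.
Task 5 has to be done before task 6 (must start by minute 265, minus 5-minute gap → minute 260). That means finishing by minute 260, i.e. starting by 260 − 15 = minute 245.
Since task 5 (must start by minute 245) depends on it, task 4 must finish by minute 245. Backing off its 25-minute duration gives a latest start of minute 220.
So task 4 can start as early as minute 164 and as late as minute 220, giving 220 − 164 = 56 minutes of slack.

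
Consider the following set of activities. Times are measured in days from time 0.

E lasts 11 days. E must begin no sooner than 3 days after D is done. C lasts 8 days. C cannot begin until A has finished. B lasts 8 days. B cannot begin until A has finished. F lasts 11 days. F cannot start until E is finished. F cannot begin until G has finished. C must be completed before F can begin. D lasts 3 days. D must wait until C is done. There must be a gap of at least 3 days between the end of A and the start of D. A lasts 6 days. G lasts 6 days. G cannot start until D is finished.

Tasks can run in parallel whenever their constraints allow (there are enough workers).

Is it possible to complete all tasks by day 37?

Nothing blocks A, so it runs from day 0 to day 6.
C waits on A (finishes day 6), so it starts at day 6 and finishes at 6 + 8 = day 14.
D cannot start until C (finishes day 14); A (finishes day 6, plus 3-day gap → day 9). The controlling bound is day 14, so D finishes at 14 + 3 = day 17.
G waits on D (finishes day 17), so it starts at day 17 and finishes at 17 + 6 = day 23.
E waits on D (finishes day 17, plus 3-day gap → day 20), so it starts at day 20 and finishes at 20 + 11 = day 31.
For F: E (finishes day 31); G (finishes day 23); C (finishes day 14). Taking the maximum gives a start of day 31, and it finishes at 31 + 11 = day 42.
B waits on A (finishes day 6), so it starts at day 6 and finishes at 6 + 8 = day 14.
The earliest everything can be done is day 42, which is after the deadline of 37, so it is not possible.

No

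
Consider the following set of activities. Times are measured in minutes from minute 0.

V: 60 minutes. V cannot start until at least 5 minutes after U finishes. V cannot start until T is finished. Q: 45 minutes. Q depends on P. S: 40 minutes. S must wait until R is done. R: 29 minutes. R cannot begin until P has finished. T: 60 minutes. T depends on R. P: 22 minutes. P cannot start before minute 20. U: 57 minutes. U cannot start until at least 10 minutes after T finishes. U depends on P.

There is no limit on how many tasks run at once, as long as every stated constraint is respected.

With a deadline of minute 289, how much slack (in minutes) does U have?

26

After its own release at minute 20, P can start at minute 20 and finishes at minute 42.
R waits on P (finishes minute 42), so it starts at minute 42 and finishes at 42 + 29 = minute 71.
After R (finishes minute 71), T can start at minute 71 and finishes at minute 131.
U cannot start until T (finishes minute 131, plus 10-minute gap → minute 141); P (finishes minute 42). The controlling bound is minute 141, so U finishes at 141 + 57 = minute 198.

Working backward from the deadline:
V has no dependents, so it just needs to finish by minute 289. Starting by 289 − 60 = minute 229 achieves that.
U must finish before V (must start by minute 229, minus 5-minute gap → minute 224). With a 57-minute duration, U must start by 224 − 57 = minute 167.
So U can start as early as minute 141 and as late as minute 167, giving 167 − 141 = 26 minutes of slack.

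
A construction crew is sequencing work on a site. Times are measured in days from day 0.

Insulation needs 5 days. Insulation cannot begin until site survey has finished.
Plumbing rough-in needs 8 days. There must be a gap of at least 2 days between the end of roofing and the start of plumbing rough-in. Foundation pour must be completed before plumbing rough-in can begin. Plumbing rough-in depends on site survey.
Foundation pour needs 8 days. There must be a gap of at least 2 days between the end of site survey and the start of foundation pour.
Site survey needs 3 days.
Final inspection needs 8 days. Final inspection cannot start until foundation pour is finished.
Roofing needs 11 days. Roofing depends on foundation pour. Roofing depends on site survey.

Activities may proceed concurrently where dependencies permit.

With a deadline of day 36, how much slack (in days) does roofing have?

2

Nothing blocks site survey, so it runs from day 0 to day 3.
Foundation pour cannot begin until site survey (finishes day 3, plus 2-day gap → day 5). It runs from day 5 to 5 + 8 = day 13.
Roofing has to wait for foundation pour (finishes day 13); site survey (finishes day 3). The latest of these is day 13, so roofing runs day 13 to 13 + 11 = day 24.

Working backward from the deadline:
Nothing follows plumbing rough-in; the deadline of day 36 is its only limit. It must start by 36 − 8 = day 28.
Since plumbing rough-in (must start by day 28, minus 2-day gap → day 26) depends on it, roofing must finish by day 26. Backing off its 11-day duration gives a latest start of day 15.
So roofing can start as early as day 13 and as late as day 15, giving 15 − 13 = 2 days of slack.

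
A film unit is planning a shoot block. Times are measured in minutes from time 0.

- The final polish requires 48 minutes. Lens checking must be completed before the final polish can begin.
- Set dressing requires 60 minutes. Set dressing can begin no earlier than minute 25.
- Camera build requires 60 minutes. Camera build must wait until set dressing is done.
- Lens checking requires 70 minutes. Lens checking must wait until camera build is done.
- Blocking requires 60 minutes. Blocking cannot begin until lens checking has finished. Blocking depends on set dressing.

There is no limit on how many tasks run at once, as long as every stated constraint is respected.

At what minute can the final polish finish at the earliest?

263

After its own release at minute 25, set dressing can start at minute 25 and finishes at minute 85.
Camera build waits on set dressing (finishes minute 85), so it starts at minute 85 and finishes at 85 + 60 = minute 145.
Lens checking cannot begin until camera build (finishes minute 145). It runs from minute 145 to 145 + 70 = minute 215.
The final polish waits on lens checking (finishes minute 215), so it starts at minute 215 and finishes at 215 + 48 = minute 263.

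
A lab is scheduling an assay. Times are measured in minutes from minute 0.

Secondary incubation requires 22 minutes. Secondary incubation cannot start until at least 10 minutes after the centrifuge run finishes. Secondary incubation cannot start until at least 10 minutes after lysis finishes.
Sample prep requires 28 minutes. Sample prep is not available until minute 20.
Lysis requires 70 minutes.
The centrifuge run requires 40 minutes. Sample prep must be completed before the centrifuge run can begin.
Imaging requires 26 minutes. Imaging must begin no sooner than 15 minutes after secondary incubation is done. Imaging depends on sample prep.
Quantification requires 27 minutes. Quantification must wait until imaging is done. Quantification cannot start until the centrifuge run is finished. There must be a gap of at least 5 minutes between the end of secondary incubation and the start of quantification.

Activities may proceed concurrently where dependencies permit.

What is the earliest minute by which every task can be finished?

Lysis has no prerequisites, so it starts at minute 0 and finishes at minute 70.
Sample prep waits on its own release at minute 20, so it starts at minute 20 and finishes at 20 + 28 = minute 48.
After sample prep (finishes minute 48), the centrifuge run can start at minute 48 and finishes at minute 88.
Secondary incubation cannot start until the centrifuge run (finishes minute 88, plus 10-minute gap → minute 98); lysis (finishes minute 70, plus 10-minute gap → minute 80). The controlling bound is minute 98, so secondary incubation finishes at 98 + 22 = minute 120.
For imaging: secondary incubation (finishes minute 120, plus 15-minute gap → minute 135); sample prep (finishes minute 48). Taking the maximum gives a start of minute 135, and it finishes at 135 + 26 = minute 161.
Quantification has to wait for imaging (finishes minute 161); the centrifuge run (finishes minute 88); secondary incubation (finishes minute 120, plus 5-minute gap → minute 125). The latest of these is minute 161, so quantification runs minute 161 to 161 + 27 = minute 188.
All tasks are finished once the last one completes. Finish times: Sample prep at 48, Lysis at 70, The centrifuge run at 88, Secondary incubation at 120, Imaging at 161, Quantification at 188. The latest is minute 188.

188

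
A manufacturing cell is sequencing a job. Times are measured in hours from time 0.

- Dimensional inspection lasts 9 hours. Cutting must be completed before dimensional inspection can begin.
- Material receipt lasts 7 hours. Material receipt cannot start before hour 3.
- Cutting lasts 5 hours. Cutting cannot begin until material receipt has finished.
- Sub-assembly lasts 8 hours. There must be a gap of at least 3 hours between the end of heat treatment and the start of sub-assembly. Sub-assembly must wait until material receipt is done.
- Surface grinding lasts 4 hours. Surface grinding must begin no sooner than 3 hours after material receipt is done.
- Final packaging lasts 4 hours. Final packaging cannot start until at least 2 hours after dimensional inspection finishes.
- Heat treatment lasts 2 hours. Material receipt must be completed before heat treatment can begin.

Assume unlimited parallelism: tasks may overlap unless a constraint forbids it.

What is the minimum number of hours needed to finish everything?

Material receipt cannot begin until its own release at hour 3. It runs from hour 3 to 3 + 7 = hour 10.
After material receipt (finishes hour 10, plus 3-hour gap → hour 13), surface grinding can start at hour 13 and finishes at hour 17.
Heat treatment waits on material receipt (finishes hour 10), so it starts at hour 10 and finishes at 10 + 2 = hour 12.
Sub-assembly cannot start until heat treatment (finishes hour 12, plus 3-hour gap → hour 15); material receipt (finishes hour 10). The controlling bound is hour 15, so sub-assembly finishes at 15 + 8 = hour 23.
Cutting cannot begin until material receipt (finishes hour 10). It runs from hour 10 to 10 + 5 = hour 15.
Dimensional inspection cannot begin until cutting (finishes hour 15). It runs from hour 15 to 15 + 9 = hour 24.
Final packaging cannot begin until dimensional inspection (finishes hour 24, plus 2-hour gap → hour 26). It runs from hour 26 to 26 + 4 = hour 30.
All tasks are finished once the last one completes. Finish times: Material receipt at 10, Cutting at 15, Heat treatment at 12, Surface grinding at 17, Dimensional inspection at 24, Sub-assembly at 23, Final packaging at 30. The latest is hour 30.

30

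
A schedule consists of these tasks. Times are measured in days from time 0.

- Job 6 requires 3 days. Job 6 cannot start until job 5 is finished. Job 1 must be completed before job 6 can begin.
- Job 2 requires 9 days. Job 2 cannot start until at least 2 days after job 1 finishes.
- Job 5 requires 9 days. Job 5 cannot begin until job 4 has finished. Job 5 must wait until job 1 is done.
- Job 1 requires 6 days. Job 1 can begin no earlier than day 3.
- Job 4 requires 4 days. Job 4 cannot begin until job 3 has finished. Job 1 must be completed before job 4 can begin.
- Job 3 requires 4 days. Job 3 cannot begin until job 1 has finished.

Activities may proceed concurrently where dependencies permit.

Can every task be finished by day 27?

After its own release at day 3, job 1 can start at day 3 and finishes at day 9.
After job 1 (finishes day 9), job 3 can start at day 9 and finishes at day 13.
Job 4 has to wait for job 3 (finishes day 13); job 1 (finishes day 9). The latest of these is day 13, so job 4 runs day 13 to 13 + 4 = day 17.
For job 5: job 4 (finishes day 17); job 1 (finishes day 9). Taking the maximum gives a start of day 17, and it finishes at 17 + 9 = day 26.
Job 6 needs all of job 5 (finishes day 26); job 1 (finishes day 9). That puts its earliest start at day 26; it finishes at 26 + 3 = day 29.
Job 2 cannot begin until job 1 (finishes day 9, plus 2-day gap → day 11). It runs from day 11 to 11 + 9 = day 20.
The earliest everything can be done is day 29, which is after the deadline of 27, so it is not possible.

No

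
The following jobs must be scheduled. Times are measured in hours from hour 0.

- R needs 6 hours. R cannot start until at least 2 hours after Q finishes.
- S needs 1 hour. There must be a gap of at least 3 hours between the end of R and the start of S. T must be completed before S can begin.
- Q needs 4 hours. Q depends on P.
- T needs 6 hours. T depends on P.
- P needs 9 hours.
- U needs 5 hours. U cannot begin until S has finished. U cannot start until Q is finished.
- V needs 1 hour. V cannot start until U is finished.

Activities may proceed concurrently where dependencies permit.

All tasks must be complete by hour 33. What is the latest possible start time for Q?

Nothing follows V; the deadline of hour 33 is its only limit. It must start by 33 − 1 = hour 32.
U feeds into V (must start by hour 32); so U must finish by hour 32 and therefore start by hour 27.
S must finish before U (must start by hour 27). With a 1-hour duration, S must start by 27 − 1 = hour 26.
R feeds into S (must start by hour 26, minus 3-hour gap → hour 23); so R must finish by hour 23 and therefore start by hour 17.
Q feeds R (must start by hour 17, minus 2-hour gap → hour 15); U (must start by hour 27). Taking the minimum, Q must finish by hour 15 and start by 15 − 4 = hour 11.

11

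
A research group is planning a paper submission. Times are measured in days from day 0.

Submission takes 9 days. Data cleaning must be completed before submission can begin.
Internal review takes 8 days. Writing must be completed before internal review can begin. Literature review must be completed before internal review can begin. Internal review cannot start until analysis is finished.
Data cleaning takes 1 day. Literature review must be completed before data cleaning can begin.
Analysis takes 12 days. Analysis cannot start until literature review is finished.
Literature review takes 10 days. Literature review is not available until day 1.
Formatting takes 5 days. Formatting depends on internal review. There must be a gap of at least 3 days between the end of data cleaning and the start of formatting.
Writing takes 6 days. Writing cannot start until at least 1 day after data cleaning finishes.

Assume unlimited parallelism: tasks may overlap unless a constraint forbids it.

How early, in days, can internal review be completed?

31

After its own release at day 1, literature review can start at day 1 and finishes at day 11.
Analysis waits on literature review (finishes day 11), so it starts at day 11 and finishes at 11 + 12 = day 23.
Data cleaning cannot begin until literature review (finishes day 11). It runs from day 11 to 11 + 1 = day 12.
After data cleaning (finishes day 12, plus 1-day gap → day 13), writing can start at day 13 and finishes at day 19.
Internal review cannot start until writing (finishes day 19); literature review (finishes day 11); analysis (finishes day 23). The controlling bound is day 23, so internal review finishes at 23 + 8 = day 31.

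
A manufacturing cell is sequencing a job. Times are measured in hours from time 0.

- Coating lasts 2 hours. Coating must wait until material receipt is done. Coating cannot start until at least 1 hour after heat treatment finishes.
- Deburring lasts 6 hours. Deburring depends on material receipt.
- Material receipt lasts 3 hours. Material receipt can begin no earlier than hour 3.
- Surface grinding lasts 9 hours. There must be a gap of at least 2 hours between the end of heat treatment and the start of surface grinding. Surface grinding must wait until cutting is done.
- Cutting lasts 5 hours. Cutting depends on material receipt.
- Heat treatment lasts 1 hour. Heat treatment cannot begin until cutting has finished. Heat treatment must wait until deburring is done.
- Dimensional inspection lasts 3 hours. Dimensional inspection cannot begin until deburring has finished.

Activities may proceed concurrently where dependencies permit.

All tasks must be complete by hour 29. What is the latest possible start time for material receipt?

8

Surface grinding must finish by hour 29; it takes 9 hours, so it must start by 29 − 9 = hour 20.
Nothing follows coating; the deadline of hour 29 is its only limit. It must start by 29 − 2 = hour 27.
Heat treatment feeds surface grinding (must start by hour 20, minus 2-hour gap → hour 18); coating (must start by hour 27, minus 1-hour gap → hour 26). Taking the minimum, heat treatment must finish by hour 18 and start by 18 − 1 = hour 17.
Cutting must finish in time for heat treatment (must start by hour 17); surface grinding (must start by hour 20). The tightest is hour 17, so cutting must start by 17 − 5 = hour 12.
Dimensional inspection has no dependents, so it just needs to finish by hour 29. Starting by 29 − 3 = hour 26 achieves that.
Deburring feeds heat treatment (must start by hour 17); dimensional inspection (must start by hour 26). Taking the minimum, deburring must finish by hour 17 and start by 17 − 6 = hour 11.
For material receipt: cutting (must start by hour 12); deburring (must start by hour 11); coating (must start by hour 27). The most restrictive is hour 11; with a 3-hour duration, material receipt must start by hour 8.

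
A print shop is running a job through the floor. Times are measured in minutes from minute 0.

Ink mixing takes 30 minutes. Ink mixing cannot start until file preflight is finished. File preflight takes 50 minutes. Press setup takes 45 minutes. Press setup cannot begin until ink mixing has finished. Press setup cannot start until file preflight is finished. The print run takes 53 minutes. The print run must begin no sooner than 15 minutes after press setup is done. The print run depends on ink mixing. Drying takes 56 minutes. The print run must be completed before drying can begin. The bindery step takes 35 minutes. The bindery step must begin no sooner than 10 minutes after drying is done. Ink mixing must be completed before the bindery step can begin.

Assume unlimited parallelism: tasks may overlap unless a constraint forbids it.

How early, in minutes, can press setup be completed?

Nothing blocks file preflight, so it runs from minute 0 to minute 50.
Ink mixing cannot begin until file preflight (finishes minute 50). It runs from minute 50 to 50 + 30 = minute 80.
Press setup has to wait for ink mixing (finishes minute 80); file preflight (finishes minute 50). The latest of these is minute 80, so press setup runs minute 80 to 80 + 45 = minute 125.

125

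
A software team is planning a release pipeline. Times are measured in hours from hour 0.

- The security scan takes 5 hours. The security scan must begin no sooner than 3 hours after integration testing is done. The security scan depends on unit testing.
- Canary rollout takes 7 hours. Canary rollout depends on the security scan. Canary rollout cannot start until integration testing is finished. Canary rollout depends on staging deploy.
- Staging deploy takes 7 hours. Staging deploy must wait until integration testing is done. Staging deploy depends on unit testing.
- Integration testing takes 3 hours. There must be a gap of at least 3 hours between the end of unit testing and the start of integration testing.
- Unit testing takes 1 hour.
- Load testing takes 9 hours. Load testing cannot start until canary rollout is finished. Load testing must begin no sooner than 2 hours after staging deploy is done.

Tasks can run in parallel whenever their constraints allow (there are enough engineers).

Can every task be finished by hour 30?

No

Nothing blocks unit testing, so it runs from hour 0 to hour 1.
After unit testing (finishes hour 1, plus 3-hour gap → hour 4), integration testing can start at hour 4 and finishes at hour 7.
Staging deploy has to wait for integration testing (finishes hour 7); unit testing (finishes hour 1). The latest of these is hour 7, so staging deploy runs hour 7 to 7 + 7 = hour 14.
The security scan needs all of integration testing (finishes hour 7, plus 3-hour gap → hour 10); unit testing (finishes hour 1). That puts its earliest start at hour 10; it finishes at 10 + 5 = hour 15.
Canary rollout has to wait for the security scan (finishes hour 15); integration testing (finishes hour 7); staging deploy (finishes hour 14). The latest of these is hour 15, so canary rollout runs hour 15 to 15 + 7 = hour 22.
Load testing has to wait for canary rollout (finishes hour 22); staging deploy (finishes hour 14, plus 2-hour gap → hour 16). The latest of these is hour 22, so load testing runs hour 22 to 22 + 9 = hour 31.
The earliest everything can be done is hour 31, which is after the deadline of 30, so it is not possible.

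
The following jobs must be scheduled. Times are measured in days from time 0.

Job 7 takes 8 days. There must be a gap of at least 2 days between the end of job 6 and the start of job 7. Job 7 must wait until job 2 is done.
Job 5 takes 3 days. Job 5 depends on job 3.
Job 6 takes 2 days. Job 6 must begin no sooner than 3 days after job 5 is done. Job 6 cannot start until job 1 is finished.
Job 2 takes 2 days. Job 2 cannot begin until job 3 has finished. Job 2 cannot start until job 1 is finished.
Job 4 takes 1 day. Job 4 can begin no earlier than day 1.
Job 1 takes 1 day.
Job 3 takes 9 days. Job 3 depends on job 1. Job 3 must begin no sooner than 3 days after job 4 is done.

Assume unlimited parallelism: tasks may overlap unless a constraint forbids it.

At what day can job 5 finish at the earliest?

Job 4 waits on its own release at day 1, so it starts at day 1 and finishes at 1 + 1 = day 2.
Job 1 has no prerequisites, so it starts at day 0 and finishes at day 1.
Job 3 cannot start until job 1 (finishes day 1); job 4 (finishes day 2, plus 3-day gap → day 5). The controlling bound is day 5, so job 3 finishes at 5 + 9 = day 14.
Job 5 cannot begin until job 3 (finishes day 14). It runs from day 14 to 14 + 3 = day 17.

17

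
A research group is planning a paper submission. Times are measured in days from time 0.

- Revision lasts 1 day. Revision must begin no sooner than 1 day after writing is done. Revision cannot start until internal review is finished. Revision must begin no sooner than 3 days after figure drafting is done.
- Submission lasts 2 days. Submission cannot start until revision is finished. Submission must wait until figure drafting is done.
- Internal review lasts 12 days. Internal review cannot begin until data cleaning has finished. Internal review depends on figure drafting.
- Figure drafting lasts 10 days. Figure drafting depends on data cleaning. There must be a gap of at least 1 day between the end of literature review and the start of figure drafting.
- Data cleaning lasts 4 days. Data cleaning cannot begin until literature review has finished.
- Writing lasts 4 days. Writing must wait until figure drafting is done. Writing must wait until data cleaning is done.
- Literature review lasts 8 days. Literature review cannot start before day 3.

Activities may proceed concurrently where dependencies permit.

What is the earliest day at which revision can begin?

Literature review cannot begin until its own release at day 3. It runs from day 3 to 3 + 8 = day 11.
Data cleaning cannot begin until literature review (finishes day 11). It runs from day 11 to 11 + 4 = day 15.
Figure drafting cannot start until data cleaning (finishes day 15); literature review (finishes day 11, plus 1-day gap → day 12). The controlling bound is day 15, so figure drafting finishes at 15 + 10 = day 25.
For internal review: data cleaning (finishes day 15); figure drafting (finishes day 25). Taking the maximum gives a start of day 25, and it finishes at 25 + 12 = day 37.
Writing has to wait for figure drafting (finishes day 25); data cleaning (finishes day 15). The latest of these is day 25, so writing runs day 25 to 25 + 4 = day 29.
Revision waits on writing (finishes day 29, plus 1-day gap → day 30); internal review (finishes day 37); figure drafting (finishes day 25, plus 3-day gap → day 28). The latest of these is day 37, which is the earliest revision can start.

37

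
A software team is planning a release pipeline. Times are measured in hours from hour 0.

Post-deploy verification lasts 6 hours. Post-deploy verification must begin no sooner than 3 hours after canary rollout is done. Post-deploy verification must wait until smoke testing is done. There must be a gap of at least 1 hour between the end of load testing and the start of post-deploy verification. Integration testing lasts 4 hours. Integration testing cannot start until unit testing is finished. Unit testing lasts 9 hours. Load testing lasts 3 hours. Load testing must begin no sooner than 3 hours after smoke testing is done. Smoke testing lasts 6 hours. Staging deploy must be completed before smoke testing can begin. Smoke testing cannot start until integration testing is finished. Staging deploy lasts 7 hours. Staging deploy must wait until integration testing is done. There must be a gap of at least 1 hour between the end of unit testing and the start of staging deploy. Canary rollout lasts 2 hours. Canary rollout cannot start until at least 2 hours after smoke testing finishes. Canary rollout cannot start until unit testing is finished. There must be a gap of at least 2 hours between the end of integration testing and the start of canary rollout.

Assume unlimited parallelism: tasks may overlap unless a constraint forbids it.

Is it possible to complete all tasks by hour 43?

Unit testing can start immediately at hour 0; it finishes at hour 9.
After unit testing (finishes hour 9), integration testing can start at hour 9 and finishes at hour 13.
Staging deploy has to wait for integration testing (finishes hour 13); unit testing (finishes hour 9, plus 1-hour gap → hour 10). The latest of these is hour 13, so staging deploy runs hour 13 to 13 + 7 = hour 20.
Smoke testing has to wait for staging deploy (finishes hour 20); integration testing (finishes hour 13). The latest of these is hour 20, so smoke testing runs hour 20 to 20 + 6 = hour 26.
Load testing cannot begin until smoke testing (finishes hour 26, plus 3-hour gap → hour 29). It runs from hour 29 to 29 + 3 = hour 32.
Canary rollout needs all of smoke testing (finishes hour 26, plus 2-hour gap → hour 28); unit testing (finishes hour 9); integration testing (finishes hour 13, plus 2-hour gap → hour 15). That puts its earliest start at hour 28; it finishes at 28 + 2 = hour 30.
For post-deploy verification: canary rollout (finishes hour 30, plus 3-hour gap → hour 33); smoke testing (finishes hour 26); load testing (finishes hour 32, plus 1-hour gap → hour 33). Taking the maximum gives a start of hour 33, and it finishes at 33 + 6 = hour 39.
Every task is finished by hour 39, which is no later than the deadline of 43, so the schedule is feasible.

Yes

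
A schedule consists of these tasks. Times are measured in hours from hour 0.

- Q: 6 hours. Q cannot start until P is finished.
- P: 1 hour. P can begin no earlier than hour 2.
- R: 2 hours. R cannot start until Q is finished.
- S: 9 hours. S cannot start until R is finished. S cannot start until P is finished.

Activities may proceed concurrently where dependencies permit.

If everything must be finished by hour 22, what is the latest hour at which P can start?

4

S has no dependents, so it just needs to finish by hour 22. Starting by 22 − 9 = hour 13 achieves that.
R feeds into S (must start by hour 13); so R must finish by hour 13 and therefore start by hour 11.
Q must finish before R (must start by hour 11). With a 6-hour duration, Q must start by 11 − 6 = hour 5.
For P: Q (must start by hour 5); S (must start by hour 13). The most restrictive is hour 5; with a 1-hour duration, P must start by hour 4.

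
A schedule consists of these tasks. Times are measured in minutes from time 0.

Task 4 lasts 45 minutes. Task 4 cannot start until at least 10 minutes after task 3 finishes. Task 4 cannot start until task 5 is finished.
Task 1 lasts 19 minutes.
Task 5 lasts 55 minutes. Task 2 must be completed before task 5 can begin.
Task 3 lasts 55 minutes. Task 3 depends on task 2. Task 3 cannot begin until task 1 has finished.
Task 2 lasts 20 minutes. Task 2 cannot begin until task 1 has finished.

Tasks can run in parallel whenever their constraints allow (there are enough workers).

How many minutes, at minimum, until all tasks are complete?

149

Task 1 can start immediately at minute 0; it finishes at minute 19.
Task 2 waits on task 1 (finishes minute 19), so it starts at minute 19 and finishes at 19 + 20 = minute 39.
After task 2 (finishes minute 39), task 5 can start at minute 39 and finishes at minute 94.
Task 3 needs all of task 2 (finishes minute 39); task 1 (finishes minute 19). That puts its earliest start at minute 39; it finishes at 39 + 55 = minute 94.
Task 4 has to wait for task 3 (finishes minute 94, plus 10-minute gap → minute 104); task 5 (finishes minute 94). The latest of these is minute 104, so task 4 runs minute 104 to 104 + 45 = minute 149.
All tasks are finished once the last one completes. Finish times: Task 1 at 19, Task 2 at 39, Task 3 at 94, Task 4 at 149, Task 5 at 94. The latest is minute 149.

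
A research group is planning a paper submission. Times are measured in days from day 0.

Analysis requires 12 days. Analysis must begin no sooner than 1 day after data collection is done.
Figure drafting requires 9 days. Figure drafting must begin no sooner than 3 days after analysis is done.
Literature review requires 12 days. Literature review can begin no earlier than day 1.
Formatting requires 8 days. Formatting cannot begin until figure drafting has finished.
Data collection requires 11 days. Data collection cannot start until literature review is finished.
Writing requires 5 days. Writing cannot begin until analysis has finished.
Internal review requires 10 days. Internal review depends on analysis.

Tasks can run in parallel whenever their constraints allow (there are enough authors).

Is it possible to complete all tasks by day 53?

Literature review waits on its own release at day 1, so it starts at day 1 and finishes at 1 + 12 = day 13.
Data collection cannot begin until literature review (finishes day 13). It runs from day 13 to 13 + 11 = day 24.
Analysis waits on data collection (finishes day 24, plus 1-day gap → day 25), so it starts at day 25 and finishes at 25 + 12 = day 37.
Internal review cannot begin until analysis (finishes day 37). It runs from day 37 to 37 + 10 = day 47.
Writing waits on analysis (finishes day 37), so it starts at day 37 and finishes at 37 + 5 = day 42.
Figure drafting cannot begin until analysis (finishes day 37, plus 3-day gap → day 40). It runs from day 40 to 40 + 9 = day 49.
After figure drafting (finishes day 49), formatting can start at day 49 and finishes at day 57.
The earliest everything can be done is day 57, which is after the deadline of 53, so it is not possible.

No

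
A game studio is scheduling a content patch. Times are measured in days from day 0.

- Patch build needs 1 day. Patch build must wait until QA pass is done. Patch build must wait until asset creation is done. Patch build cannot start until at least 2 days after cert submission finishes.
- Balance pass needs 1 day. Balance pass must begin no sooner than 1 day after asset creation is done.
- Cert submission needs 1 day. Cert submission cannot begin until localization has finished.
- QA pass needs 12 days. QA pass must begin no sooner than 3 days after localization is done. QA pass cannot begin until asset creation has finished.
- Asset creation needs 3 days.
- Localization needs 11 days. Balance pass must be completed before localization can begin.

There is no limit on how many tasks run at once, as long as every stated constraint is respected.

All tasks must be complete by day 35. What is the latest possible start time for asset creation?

To finish by day 35, patch build (duration 1) must start no later than day 34.
Since patch build (must start by day 34) depends on it, QA pass must finish by day 34. Backing off its 12-day duration gives a latest start of day 22.
Cert submission feeds into patch build (must start by day 34, minus 2-day gap → day 32); so cert submission must finish by day 32 and therefore start by day 31.
Localization feeds QA pass (must start by day 22, minus 3-day gap → day 19); cert submission (must start by day 31). Taking the minimum, localization must finish by day 19 and start by 19 − 11 = day 8.
Since localization (must start by day 8) depends on it, balance pass must finish by day 8. Backing off its 1-day duration gives a latest start of day 7.
Asset creation must finish in time for balance pass (must start by day 7, minus 1-day gap → day 6); QA pass (must start by day 22); patch build (must start by day 34). The tightest is day 6, so asset creation must start by 6 − 3 = day 3.

3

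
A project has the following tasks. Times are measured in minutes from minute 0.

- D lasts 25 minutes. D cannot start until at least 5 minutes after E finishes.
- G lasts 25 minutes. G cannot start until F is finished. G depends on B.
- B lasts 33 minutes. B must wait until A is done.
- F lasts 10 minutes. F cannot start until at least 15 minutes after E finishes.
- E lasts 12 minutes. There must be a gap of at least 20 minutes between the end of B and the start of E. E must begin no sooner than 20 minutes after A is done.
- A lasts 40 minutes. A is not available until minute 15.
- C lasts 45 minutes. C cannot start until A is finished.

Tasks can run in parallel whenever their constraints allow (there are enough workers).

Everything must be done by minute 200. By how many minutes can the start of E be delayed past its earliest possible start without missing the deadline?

30

A cannot begin until its own release at minute 15. It runs from minute 15 to 15 + 40 = minute 55.
B waits on A (finishes minute 55), so it starts at minute 55 and finishes at 55 + 33 = minute 88.
For E: B (finishes minute 88, plus 20-minute gap → minute 108); A (finishes minute 55, plus 20-minute gap → minute 75). Taking the maximum gives a start of minute 108, and it finishes at 108 + 12 = minute 120.

Working backward from the deadline:
To finish by minute 200, D (duration 25) must start no later than minute 175.
G must finish by minute 200; it takes 25 minutes, so it must start by 200 − 25 = minute 175.
F has to be done before G (must start by minute 175). That means finishing by minute 175, i.e. starting by 175 − 10 = minute 165.
E has several dependents: D (must start by minute 175, minus 5-minute gap → minute 170); F (must start by minute 165, minus 15-minute gap → minute 150). The earliest of those limits is minute 150, so E must start by 150 − 12 = minute 138.
So E can start as early as minute 108 and as late as minute 138, giving 138 − 108 = 30 minutes of slack.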